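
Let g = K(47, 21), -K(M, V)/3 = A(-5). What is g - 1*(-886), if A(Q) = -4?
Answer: 898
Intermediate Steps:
K(M, V) = 12 (K(M, V) = -3*(-4) = 12)
g = 12
g - 1*(-886) = 12 - 1*(-886) = 12 + 886 = 898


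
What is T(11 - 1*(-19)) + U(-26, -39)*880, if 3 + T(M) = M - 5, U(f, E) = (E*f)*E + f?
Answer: -34823338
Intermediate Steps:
U(f, E) = f + f*E² (U(f, E) = f*E² + f = f + f*E²)
T(M) = -8 + M (T(M) = -3 + (M - 5) = -3 + (-5 + M) = -8 + M)
T(11 - 1*(-19)) + U(-26, -39)*880 = (-8 + (11 - 1*(-19))) - 26*(1 + (-39)²)*880 = (-8 + (11 + 19)) - 26*(1 + 1521)*880 = (-8 + 30) - 26*1522*880 = 22 - 39572*880 = 22 - 34823360 = -34823338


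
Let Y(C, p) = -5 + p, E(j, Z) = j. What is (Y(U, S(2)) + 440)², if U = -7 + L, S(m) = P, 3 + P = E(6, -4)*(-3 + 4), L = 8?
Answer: 191844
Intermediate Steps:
P = 3 (P = -3 + 6*(-3 + 4) = -3 + 6*1 = -3 + 6 = 3)
S(m) = 3
U = 1 (U = -7 + 8 = 1)
(Y(U, S(2)) + 440)² = ((-5 + 3) + 440)² = (-2 + 440)² = 438² = 191844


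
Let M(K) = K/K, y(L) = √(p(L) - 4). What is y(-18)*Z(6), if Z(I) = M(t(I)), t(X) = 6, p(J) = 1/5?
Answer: I*√95/5 ≈ 1.9494*I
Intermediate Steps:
p(J) = ⅕
y(L) = I*√95/5 (y(L) = √(⅕ - 4) = √(-19/5) = I*√95/5)
M(K) = 1
Z(I) = 1
y(-18)*Z(6) = (I*√95/5)*1 = I*√95/5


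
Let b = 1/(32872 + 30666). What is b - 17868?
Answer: -1135296983/63538 ≈ -17868.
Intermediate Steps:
b = 1/63538 ≈ 1.5739e-5
b - 17868 = 1/63538 - 17868 = -1135296983/63538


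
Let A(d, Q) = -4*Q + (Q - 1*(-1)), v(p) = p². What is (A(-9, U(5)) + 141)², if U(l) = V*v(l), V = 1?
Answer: 4489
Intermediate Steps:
U(l) = l² (U(l) = 1*l² = l²)
A(d, Q) = 1 - 3*Q (A(d, Q) = -4*Q + (Q + 1) = -4*Q + (1 + Q) = 1 - 3*Q)
(A(-9, U(5)) + 141)² = ((1 - 3*5²) + 141)² = ((1 - 3*25) + 141)² = ((1 - 75) + 141)² = (-74 + 141)² = 67² = 4489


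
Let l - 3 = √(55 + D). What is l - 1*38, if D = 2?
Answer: -35 + √57 ≈ -27.450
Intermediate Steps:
l = 3 + √57 (l = 3 + √(55 + 2) = 3 + √57 ≈ 10.550)
l - 1*38 = (3 + √57) - 1*38 = (3 + √57) - 38 = -35 + √57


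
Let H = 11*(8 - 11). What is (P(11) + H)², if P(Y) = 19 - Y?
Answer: 625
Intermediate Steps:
H = -33 (H = 11*(-3) = -33)
(P(11) + H)² = ((19 - 1*11) - 33)² = ((19 - 11) - 33)² = (8 - 33)² = (-25)² = 625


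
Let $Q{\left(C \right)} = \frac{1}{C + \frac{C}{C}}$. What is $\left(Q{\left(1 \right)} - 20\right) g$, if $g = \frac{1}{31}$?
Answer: $- \frac{39}{62} \approx -0.62903$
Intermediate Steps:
$g = \frac{1}{31} \approx 0.032258$
$Q{\left(C \right)} = \frac{1}{1 + C}$ ($Q{\left(C \right)} = \frac{1}{C + 1} = \frac{1}{1 + C}$)
$\left(Q{\left(1 \right)} - 20\right) g = \left(\frac{1}{1 + 1} - 20\right) \frac{1}{31} = \left(\frac{1}{2} - 20\right) \frac{1}{31} = \left(- \frac{39}{2}\right) \frac{1}{31} = - \frac{39}{62}$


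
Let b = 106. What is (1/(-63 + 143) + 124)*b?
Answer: 525813/40 ≈ 13145.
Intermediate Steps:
(1/(-63 + 143) + 124)*b = (1/(-63 + 143) + 124)*106 = (1/80 + 124)*106 = (9921/80)*106 = 525813/40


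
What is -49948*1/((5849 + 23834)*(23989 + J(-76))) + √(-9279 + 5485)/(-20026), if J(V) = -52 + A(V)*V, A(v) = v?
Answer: -49948/881970979 - I*√3794/20026 ≈ -5.6632e-5 - 0.0030758*I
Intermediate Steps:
J(V) = -52 + V² (J(V) = -52 + V*V = -52 + V²)
-49948*1/((5849 + 23834)*(23989 + J(-76))) + √(-9279 + 5485)/(-20026) = -49948*1/((5849 + 23834)*(23989 + (-52 + (-76)²))) + √(-9279 + 5485)/(-20026) = -49948*1/(29683*(23989 + (-52 + 5776))) + √(-3794)*(-1/20026) = -49948*1/(29683*(23989 + 5724)) + (I*√3794)*(-1/20026) = -49948/(29713*29683) - I*√3794/20026 = -49948/881970979 - I*√3794/20026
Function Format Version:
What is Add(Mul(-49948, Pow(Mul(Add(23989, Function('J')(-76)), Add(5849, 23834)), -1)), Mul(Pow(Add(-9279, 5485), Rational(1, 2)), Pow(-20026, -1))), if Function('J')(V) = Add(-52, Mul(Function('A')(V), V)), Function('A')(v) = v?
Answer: Add(Rational(-49948, 881970979), Mul(Rational(-1, 20026), I, Pow(3794, Rational(1, 2)))) ≈ Add(-5.6632e-5, Mul(-0.0030758, I))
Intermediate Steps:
Function('J')(V) = Add(-52, Pow(V, 2)) (Function('J')(V) = Add(-52, Mul(V, V)) = Add(-52, Pow(V, 2)))
Add(Mul(-49948, Pow(Mul(Add(23989, Function('J')(-76)), Add(5849, 23834)), -1)), Mul(Pow(Add(-9279, 5485), Rational(1, 2)), Pow(-20026, -1))) = Add(Mul(-49948, Pow(Mul(Add(23989, Add(-52, Pow(-76, 2))), Add(5849, 23834)), -1)), Mul(Pow(Add(-9279, 5485), Rational(1, 2)), Pow(-20026, -1))) = Add(Mul(-49948, Pow(Mul(Add(23989, Add(-52, 5776)), 29683), -1)), Mul(Pow(-3794, Rational(1, 2)), Rational(-1, 20026))) = Add(Mul(-49948, Pow(Mul(Add(23989, 5724), 29683), -1)), Mul(Mul(I, Pow(3794, Rational(1, 2))), Rational(-1, 20026))) = Add(Mul(-49948, Pow(Mul(29713, 29683), -1)), Mul(Rational(-1, 20026), I, Pow(3794, Rational(1, 2)))) = Add(Mul(-49948, Pow(881970979, -1)), Mul(Rational(-1, 20026), I, Pow(3794, Rational(1, 2)))) = Add(Mul(-49948, Rational(1, 881970979)), Mul(Rational(-1, 20026), I, Pow(3794, Rational(1, 2)))) = Add(Rational(-49948, 881970979), Mul(Rational(-1, 20026), I, Pow(3794, Rational(1, 2))))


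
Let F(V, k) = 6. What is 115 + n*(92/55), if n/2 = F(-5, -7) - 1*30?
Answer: 1909/55 ≈ 34.709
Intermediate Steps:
n = -48 (n = 2*(6 - 1*30) = 2*(6 - 30) = 2*(-24) = -48)
115 + n*(92/55) = 115 - 4416/55 = 1909/55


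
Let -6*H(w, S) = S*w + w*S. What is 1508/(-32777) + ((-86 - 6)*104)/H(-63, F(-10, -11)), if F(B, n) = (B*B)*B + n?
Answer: 281593988/695888487 ≈ 0.40465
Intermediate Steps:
F(B, n) = n + B**3 (F(B, n) = B**2*B + n = B**3 + n = n + B**3)
H(w, S) = -S*w/3 (H(w, S) = -(S*w + w*S)/6 = -(S*w + S*w)/6 = -S*w/3)
1508/(-32777) + ((-86 - 6)*104)/H(-63, F(-10, -11)) = 1508/(-32777) + ((-86 - 6)*104)/((-1/3*(-11 + (-10)**3)*(-63))) = 1508*(-1/32777) + (-92*104)/((-1/3*(-11 - 1000)*(-63))) = -1508/32777 - 9568/((-1/3*(-1011)*(-63))) = -1508/32777 - 9568/(-21231) = -1508/32777 - 9568*(-1/21231) = -1508/32777 + 9568/21231 = 281593988/695888487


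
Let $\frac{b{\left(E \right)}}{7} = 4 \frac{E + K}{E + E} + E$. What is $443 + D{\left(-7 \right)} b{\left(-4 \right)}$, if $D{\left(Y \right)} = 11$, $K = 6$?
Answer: $58$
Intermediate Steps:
$b{\left(E \right)} = 7 E + \frac{14 \left(6 + E\right)}{E}$ ($b{\left(E \right)} = 7 \left(4 \frac{E + 6}{E + E} + E\right) = 7 \left(4 \frac{6 + E}{2 E} + E\right) = 7 \left(\frac{2 \left(6 + E\right)}{E} + E\right) = 7 \left(E + \frac{2 \left(6 + E\right)}{E}\right) = 7 E + \frac{14 \left(6 + E\right)}{E}$)
$443 + D{\left(-7 \right)} b{\left(-4 \right)} = 443 + 11 \left(14 + 7 \left(-4\right) + \frac{84}{-4}\right) = 443 + 11 \left(14 - 28 + 84 \left(- \frac{1}{4}\right)\right) = 443 + 11 \left(14 - 28 - 21\right) = 443 + 11 \left(-35\right) = 443 - 385 = 58$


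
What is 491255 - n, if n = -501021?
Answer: 992276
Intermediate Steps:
491255 - n = 491255 - 1*(-501021) = 491255 + 501021 = 992276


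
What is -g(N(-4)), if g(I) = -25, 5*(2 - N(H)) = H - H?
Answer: 25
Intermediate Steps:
N(H) = 2 (N(H) = 2 - (H - H)/5 = 2 - ⅕*0 = 2 + 0 = 2)
-g(N(-4)) = -1*(-25) = 25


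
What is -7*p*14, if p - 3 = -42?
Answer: 3822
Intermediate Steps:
p = -39 (p = 3 - 42 = -39)
-7*p*14 = -7*(-39)*14 = 273*14 = 3822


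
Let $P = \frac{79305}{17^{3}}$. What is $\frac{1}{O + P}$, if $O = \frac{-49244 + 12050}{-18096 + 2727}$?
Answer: $\frac{1480547}{27481817} \approx 0.053874$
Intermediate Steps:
$O = \frac{12398}{5123}$ ($O = - \frac{37194}{-15369} = \left(-37194\right) \left(- \frac{1}{15369}\right) = \frac{12398}{5123} \approx 2.4201$)
$P = \frac{4665}{289}$ ($P = \frac{79305}{4913} = 79305 \cdot \frac{1}{4913} = \frac{4665}{289} \approx 16.142$)
$\frac{1}{O + P} = \frac{1}{\frac{12398}{5123} + \frac{4665}{289}} = \frac{1}{\frac{27481817}{1480547}} = \frac{1480547}{27481817}$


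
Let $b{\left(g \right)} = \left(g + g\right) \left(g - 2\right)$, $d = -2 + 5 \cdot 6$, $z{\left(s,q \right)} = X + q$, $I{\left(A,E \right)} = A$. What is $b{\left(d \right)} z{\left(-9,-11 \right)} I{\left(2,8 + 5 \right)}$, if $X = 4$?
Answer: $-20384$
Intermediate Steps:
$z{\left(s,q \right)} = 4 + q$
$d = 28$ ($d = -2 + 30 = 28$)
$b{\left(g \right)} = 2 g \left(-2 + g\right)$
$b{\left(d \right)} z{\left(-9,-11 \right)} I{\left(2,8 + 5 \right)} = 2 \cdot 28 \left(-2 + 28\right) \left(4 - 11\right) 2 = 2 \cdot 28 \cdot 26 \left(-7\right) 2 = 1456 \left(-7\right) 2 = \left(-10192\right) 2 = -20384$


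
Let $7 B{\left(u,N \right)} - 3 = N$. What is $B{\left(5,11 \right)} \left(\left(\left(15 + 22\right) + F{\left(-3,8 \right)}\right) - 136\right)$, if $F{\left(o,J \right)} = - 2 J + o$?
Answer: $-236$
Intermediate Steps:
$B{\left(u,N \right)} = \frac{3}{7} + \frac{N}{7}$
$F{\left(o,J \right)} = o - 2 J$
$B{\left(5,11 \right)} \left(\left(\left(15 + 22\right) + F{\left(-3,8 \right)}\right) - 136\right) = \left(\frac{3}{7} + \frac{1}{7} \cdot 11\right) \left(\left(\left(15 + 22\right) - 19\right) - 136\right) = \left(\frac{3}{7} + \frac{11}{7}\right) \left(\left(37 - 19\right) - 136\right) = 2 \left(\left(37 - 19\right) - 136\right) = 2 \left(18 - 136\right) = 2 \left(-118\right) = -236$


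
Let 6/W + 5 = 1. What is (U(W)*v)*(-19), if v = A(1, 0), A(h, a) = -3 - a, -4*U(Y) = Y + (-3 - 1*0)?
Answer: 513/8 ≈ 64.125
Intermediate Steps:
W = -3/2 (W = 6/(-5 + 1) = 6/(-4) = 6*(-¼) = -3/2 ≈ -1.5000)
U(Y) = ¾ - Y/4 (U(Y) = -(Y + (-3 - 1*0))/4 = -(Y + (-3 + 0))/4 = -(Y - 3)/4 = -(-3 + Y)/4 = ¾ - Y/4)
v = -3 (v = -3 - 1*0 = -3 + 0 = -3)
(U(W)*v)*(-19) = ((¾ - ¼*(-3/2))*(-3))*(-19) = ((¾ + 3/8)*(-3))*(-19) = ((9/8)*(-3))*(-19) = -27/8*(-19) = 513/8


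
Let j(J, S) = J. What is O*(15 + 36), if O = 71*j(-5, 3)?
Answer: -18105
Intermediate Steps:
O = -355 (O = 71*(-5) = -355)
O*(15 + 36) = -355*(15 + 36) = -355*51 = -18105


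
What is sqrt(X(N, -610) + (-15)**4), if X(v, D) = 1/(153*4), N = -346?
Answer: sqrt(526702517)/102 ≈ 225.00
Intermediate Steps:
X(v, D) = 1/612
sqrt(X(N, -610) + (-15)**4) = sqrt(1/612 + (-15)**4) = sqrt(1/612 + 50625) = sqrt(30982501/612) = sqrt(526702517)/102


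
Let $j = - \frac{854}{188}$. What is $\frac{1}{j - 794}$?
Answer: $- \frac{94}{75063} \approx -0.0012523$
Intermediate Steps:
$j = - \frac{427}{94}$ ($j = \left(-854\right) \frac{1}{188} = - \frac{427}{94} \approx -4.5426$)
$\frac{1}{j - 794} = \frac{1}{- \frac{427}{94} - 794} = \frac{1}{- \frac{75063}{94}} = - \frac{94}{75063}$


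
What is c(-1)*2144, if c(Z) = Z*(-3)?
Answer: 6432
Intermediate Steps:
c(Z) = -3*Z
c(-1)*2144 = -3*(-1)*2144 = 3*2144 = 6432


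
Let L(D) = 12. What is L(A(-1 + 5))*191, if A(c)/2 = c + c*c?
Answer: 2292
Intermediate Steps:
A(c) = 2*c + 2*c² (A(c) = 2*(c + c*c) = 2*(c + c²) = 2*c + 2*c²)
L(A(-1 + 5))*191 = 12*191 = 2292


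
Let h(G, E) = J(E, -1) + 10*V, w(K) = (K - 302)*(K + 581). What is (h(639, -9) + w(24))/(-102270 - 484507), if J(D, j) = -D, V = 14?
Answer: 168041/586777 ≈ 0.28638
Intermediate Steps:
w(K) = (-302 + K)*(581 + K)
h(G, E) = 140 - E (h(G, E) = -E + 10*14 = -E + 140 = 140 - E)
(h(639, -9) + w(24))/(-102270 - 484507) = ((140 - 1*(-9)) + (-175462 + 24**2 + 279*24))/(-102270 - 484507) = ((140 + 9) + (-175462 + 576 + 6696))/(-586777) = (149 - 168190)*(-1/586777) = -168041*(-1/586777) = 168041/586777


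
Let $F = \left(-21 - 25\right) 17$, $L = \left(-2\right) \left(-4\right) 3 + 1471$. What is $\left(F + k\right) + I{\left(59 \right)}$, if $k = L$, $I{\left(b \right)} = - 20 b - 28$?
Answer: $-495$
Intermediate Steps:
$I{\left(b \right)} = -28 - 20 b$
$L = 1495$ ($L = 8 \cdot 3 + 1471 = 24 + 1471 = 1495$)
$k = 1495$
$F = -782$ ($F = \left(-46\right) 17 = -782$)
$\left(F + k\right) + I{\left(59 \right)} = \left(-782 + 1495\right) - 1208 = 713 - 1208 = -495$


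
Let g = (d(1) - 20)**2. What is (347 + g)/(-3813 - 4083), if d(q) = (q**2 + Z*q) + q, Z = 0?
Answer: -671/7896 ≈ -0.084980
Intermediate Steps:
d(q) = q + q**2 (d(q) = (q**2 + 0*q) + q = (q**2 + 0) + q = q**2 + q = q + q**2)
g = 324 (g = (1*(1 + 1) - 20)**2 = (1*2 - 20)**2 = (2 - 20)**2 = (-18)**2 = 324)
(347 + g)/(-3813 - 4083) = (347 + 324)/(-3813 - 4083) = 671/(-7896) = 671*(-1/7896) = -671/7896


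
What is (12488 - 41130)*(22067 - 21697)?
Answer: -10597540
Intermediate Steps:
(12488 - 41130)*(22067 - 21697) = -28642*370 = -10597540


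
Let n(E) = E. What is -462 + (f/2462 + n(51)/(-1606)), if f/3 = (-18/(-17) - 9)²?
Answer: -131968728216/285674477 ≈ -461.96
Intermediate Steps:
f = 54675/289 (f = 3*(-18/(-17) - 9)² = 3*(-18*(-1/17) - 9)² = 3*(18/17 - 9)² = 3*(-135/17)² = 3*(18225/289) = 54675/289 ≈ 189.19)
-462 + (f/2462 + n(51)/(-1606)) = -462 + ((54675/289)/2462 + 51/(-1606)) = -462 + ((54675/289)*(1/2462) + 51*(-1/1606)) = -462 + (54675/711518 - 51/1606) = -462 + 12880158/285674477 = -131968728216/285674477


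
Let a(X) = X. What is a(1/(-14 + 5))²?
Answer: 1/81 ≈ 0.012346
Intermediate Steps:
a(1/(-14 + 5))² = (1/(-14 + 5))² = (1/(-9))² = (-⅑)² = 1/81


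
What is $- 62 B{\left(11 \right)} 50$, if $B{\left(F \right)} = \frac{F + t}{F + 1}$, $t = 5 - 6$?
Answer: $- \frac{7750}{3} \approx -2583.3$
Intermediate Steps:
$t = -1$ ($t = 5 - 6 = -1$)
$B{\left(F \right)} = \frac{-1 + F}{1 + F}$ ($B{\left(F \right)} = \frac{F - 1}{F + 1} = \frac{-1 + F}{1 + F}$)
$- 62 B{\left(11 \right)} 50 = - 62 \frac{-1 + 11}{1 + 11} \cdot 50 = - 62 \cdot \frac{1}{12} \cdot 10 \cdot 50 = \left(-62\right) \frac{5}{6} \cdot 50 = \left(- \frac{155}{3}\right) 50 = - \frac{7750}{3}$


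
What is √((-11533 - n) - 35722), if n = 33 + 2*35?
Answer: 3*I*√5262 ≈ 217.62*I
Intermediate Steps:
n = 103 (n = 33 + 70 = 103)
√((-11533 - n) - 35722) = √((-11533 - 1*103) - 35722) = √((-11533 - 103) - 35722) = √(-11636 - 35722) = √(-47358) = 3*I*√5262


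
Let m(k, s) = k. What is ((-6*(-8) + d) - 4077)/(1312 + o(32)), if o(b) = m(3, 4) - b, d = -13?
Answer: -4042/1283 ≈ -3.1504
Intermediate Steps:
o(b) = 3 - b
((-6*(-8) + d) - 4077)/(1312 + o(32)) = ((-6*(-8) - 13) - 4077)/(1312 + (3 - 1*32)) = ((48 - 13) - 4077)/(1312 + (3 - 32)) = (35 - 4077)/(1312 - 29) = -4042/1283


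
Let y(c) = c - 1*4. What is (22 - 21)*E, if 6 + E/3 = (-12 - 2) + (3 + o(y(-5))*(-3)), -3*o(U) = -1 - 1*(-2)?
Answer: -48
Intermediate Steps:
y(c) = -4 + c (y(c) = c - 4 = -4 + c)
o(U) = -⅓ (o(U) = -(-1 - 1*(-2))/3 = -(-1 + 2)/3 = -⅓*1 = -⅓)
E = -48 (E = -18 + 3*((-12 - 2) + (3 - ⅓*(-3))) = -18 + 3*(-14 + (3 + 1)) = -18 + 3*(-14 + 4) = -18 + 3*(-10) = -18 - 30 = -48)
(22 - 21)*E = (22 - 21)*(-48) = 1*(-48) = -48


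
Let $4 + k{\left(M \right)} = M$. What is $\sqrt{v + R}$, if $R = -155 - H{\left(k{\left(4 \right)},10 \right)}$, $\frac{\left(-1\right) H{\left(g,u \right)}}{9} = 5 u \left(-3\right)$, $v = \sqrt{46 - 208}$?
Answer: $\sqrt{-1505 + 9 i \sqrt{2}} \approx 0.164 + 38.795 i$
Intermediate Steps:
$v = 9 i \sqrt{2}$ ($v = \sqrt{-162} = 9 i \sqrt{2} \approx 12.728 i$)
$k{\left(M \right)} = -4 + M$
$H{\left(g,u \right)} = 135 u$ ($H{\left(g,u \right)} = - 9 \cdot 5 u \left(-3\right) = - 9 \left(- 15 u\right) = 135 u$)
$R = -1505$ ($R = -155 - 135 \cdot 10 = -155 - 1350 = -1505$)
$\sqrt{v + R} = \sqrt{9 i \sqrt{2} - 1505} = \sqrt{-1505 + 9 i \sqrt{2}}$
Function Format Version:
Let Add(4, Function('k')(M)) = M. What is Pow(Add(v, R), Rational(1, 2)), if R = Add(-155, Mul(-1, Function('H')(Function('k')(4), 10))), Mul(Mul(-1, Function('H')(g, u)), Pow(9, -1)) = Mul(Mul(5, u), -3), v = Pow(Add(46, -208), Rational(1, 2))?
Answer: Pow(Add(-1505, Mul(9, I, Pow(2, Rational(1, 2)))), Rational(1, 2)) ≈ Add(0.1640, Mul(38.795, I))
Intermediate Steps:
v = Mul(9, I, Pow(2, Rational(1, 2))) (v = Pow(-162, Rational(1, 2)) = Mul(9, I, Pow(2, Rational(1, 2))) ≈ Mul(12.728, I))
Function('k')(M) = Add(-4, M)
Function('H')(g, u) = Mul(135, u) (Function('H')(g, u) = Mul(-9, Mul(Mul(5, u), -3)) = Mul(-9, Mul(-15, u)) = Mul(135, u))
R = -1505 (R = Add(-155, Mul(-1, Mul(135, 10))) = Add(-155, Mul(-1, 1350)) = Add(-155, -1350) = -1505)
Pow(Add(v, R), Rational(1, 2)) = Pow(Add(Mul(9, I, Pow(2, Rational(1, 2))), -1505), Rational(1, 2)) = Pow(Add(-1505, Mul(9, I, Pow(2, Rational(1, 2)))), Rational(1, 2))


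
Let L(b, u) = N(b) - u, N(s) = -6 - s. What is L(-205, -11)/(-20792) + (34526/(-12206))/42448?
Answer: -6845195317/673297314256 ≈ -0.010167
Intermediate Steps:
L(b, u) = -6 - b - u (L(b, u) = (-6 - b) - u = -6 - b - u)
L(-205, -11)/(-20792) + (34526/(-12206))/42448 = (-6 - 1*(-205) - 1*(-11))/(-20792) + (34526/(-12206))/42448 = (-6 + 205 + 11)*(-1/20792) + (34526*(-1/12206))*(1/42448) = 210*(-1/20792) - 17263/6103*1/42448 = -105/10396 - 17263/259060144 = -6845195317/673297314256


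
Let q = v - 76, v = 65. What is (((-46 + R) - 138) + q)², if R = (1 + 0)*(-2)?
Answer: 38809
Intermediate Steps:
R = -2 (R = 1*(-2) = -2)
q = -11 (q = 65 - 76 = -11)
(((-46 + R) - 138) + q)² = (((-46 - 2) - 138) - 11)² = ((-48 - 138) - 11)² = (-186 - 11)² = (-197)² = 38809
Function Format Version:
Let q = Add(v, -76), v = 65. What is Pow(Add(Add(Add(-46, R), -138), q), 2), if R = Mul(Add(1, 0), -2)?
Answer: 38809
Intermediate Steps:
R = -2 (R = Mul(1, -2) = -2)
q = -11 (q = Add(65, -76) = -11)
Pow(Add(Add(Add(-46, R), -138), q), 2) = Pow(Add(Add(Add(-46, -2), -138), -11), 2) = Pow(Add(Add(-48, -138), -11), 2) = Pow(Add(-186, -11), 2) = Pow(-197, 2) = 38809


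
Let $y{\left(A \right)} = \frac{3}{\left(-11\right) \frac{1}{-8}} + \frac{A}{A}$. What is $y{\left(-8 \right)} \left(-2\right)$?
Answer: $- \frac{70}{11} \approx -6.3636$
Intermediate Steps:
$y{\left(A \right)} = \frac{35}{11}$ ($y{\left(A \right)} = \frac{3}{\left(-11\right) \left(- \frac{1}{8}\right)} + 1 = \frac{3}{\frac{11}{8}} + 1 = 3 \cdot \frac{8}{11} + 1 = \frac{24}{11} + 1 = \frac{35}{11}$)
$y{\left(-8 \right)} \left(-2\right) = \frac{35}{11} \left(-2\right) = - \frac{70}{11}$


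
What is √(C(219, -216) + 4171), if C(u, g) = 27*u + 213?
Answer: √10297 ≈ 101.47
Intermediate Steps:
C(u, g) = 213 + 27*u
√(C(219, -216) + 4171) = √((213 + 27*219) + 4171) = √((213 + 5913) + 4171) = √(6126 + 4171) = √10297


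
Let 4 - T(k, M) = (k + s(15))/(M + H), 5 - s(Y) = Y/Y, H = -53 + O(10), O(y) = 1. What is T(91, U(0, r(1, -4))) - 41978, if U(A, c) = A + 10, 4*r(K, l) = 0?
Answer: -1762813/42 ≈ -41972.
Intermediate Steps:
H = -52 (H = -53 + 1 = -52)
s(Y) = 4 (s(Y) = 5 - Y/Y = 5 - 1*1 = 5 - 1 = 4)
r(K, l) = 0 (r(K, l) = (1/4)*0 = 0)
U(A, c) = 10 + A
T(k, M) = 4 - (4 + k)/(-52 + M) (T(k, M) = 4 - (k + 4)/(M - 52) = 4 - (4 + k)/(-52 + M))
T(91, U(0, r(1, -4))) - 41978 = (-212 - 1*91 + 4*(10 + 0))/(-52 + (10 + 0)) - 41978 = (-212 - 91 + 4*10)/(-52 + 10) - 41978 = (-212 - 91 + 40)/(-42) - 41978 = -1/42*(-263) - 41978 = 263/42 - 41978 = -1762813/42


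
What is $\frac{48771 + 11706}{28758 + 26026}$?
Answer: $\frac{60477}{54784} \approx 1.1039$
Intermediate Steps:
$\frac{48771 + 11706}{28758 + 26026} = \frac{60477}{54784}$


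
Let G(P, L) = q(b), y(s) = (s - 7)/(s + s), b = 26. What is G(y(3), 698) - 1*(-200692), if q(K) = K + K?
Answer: 200744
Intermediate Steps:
y(s) = (-7 + s)/(2*s) (y(s) = (-7 + s)/((2*s)) = (-7 + s)*(1/(2*s)) = (-7 + s)/(2*s))
q(K) = 2*K
G(P, L) = 52 (G(P, L) = 2*26 = 52)
G(y(3), 698) - 1*(-200692) = 52 - 1*(-200692) = 52 + 200692 = 200744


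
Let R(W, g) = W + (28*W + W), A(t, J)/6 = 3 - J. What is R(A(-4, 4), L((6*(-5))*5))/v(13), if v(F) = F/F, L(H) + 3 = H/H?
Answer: -180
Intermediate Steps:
A(t, J) = 18 - 6*J (A(t, J) = 6*(3 - J) = 18 - 6*J)
L(H) = -2 (L(H) = -3 + H/H = -3 + 1 = -2)
R(W, g) = 30*W (R(W, g) = W + 29*W = 30*W)
v(F) = 1
R(A(-4, 4), L((6*(-5))*5))/v(13) = (30*(18 - 6*4))/1 = (30*(18 - 24))*1 = (30*(-6))*1 = -180*1 = -180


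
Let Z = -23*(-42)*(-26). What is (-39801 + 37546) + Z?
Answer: -27371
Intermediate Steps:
Z = -25116 (Z = 966*(-26) = -25116)
(-39801 + 37546) + Z = (-39801 + 37546) - 25116 = -2255 - 25116 = -27371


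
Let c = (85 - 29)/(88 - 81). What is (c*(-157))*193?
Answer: -242408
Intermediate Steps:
c = 8 (c = 56/7 = 56*(⅐) = 8)
(c*(-157))*193 = (8*(-157))*193 = -1256*193 = -242408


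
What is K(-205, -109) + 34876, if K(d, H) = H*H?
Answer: 46757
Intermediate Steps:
K(d, H) = H²
K(-205, -109) + 34876 = (-109)² + 34876 = 11881 + 34876 = 46757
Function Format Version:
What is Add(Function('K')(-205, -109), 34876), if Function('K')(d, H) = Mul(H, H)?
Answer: 46757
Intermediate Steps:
Function('K')(d, H) = Pow(H, 2)
Add(Function('K')(-205, -109), 34876) = Add(Pow(-109, 2), 34876) = Add(11881, 34876) = 46757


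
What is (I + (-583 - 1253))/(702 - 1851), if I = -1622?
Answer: 3458/1149 ≈ 3.0096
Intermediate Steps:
(I + (-583 - 1253))/(702 - 1851) = (-1622 + (-583 - 1253))/(702 - 1851) = (-1622 - 1836)/(-1149) = -3458*(-1/1149) = 3458/1149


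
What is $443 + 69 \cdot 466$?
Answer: $32597$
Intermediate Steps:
$443 + 69 \cdot 466 = 443 + 32154 = 32597$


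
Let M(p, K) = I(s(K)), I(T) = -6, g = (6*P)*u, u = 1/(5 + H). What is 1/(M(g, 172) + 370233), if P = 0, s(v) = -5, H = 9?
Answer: 1/370227 ≈ 2.7010e-6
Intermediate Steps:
u = 1/14 (u = 1/(5 + 9) = 1/14 ≈ 0.071429)
g = 0 (g = (6*0)*(1/14) = 0*(1/14) = 0)
M(p, K) = -6
1/(M(g, 172) + 370233) = 1/(-6 + 370233) = 1/370227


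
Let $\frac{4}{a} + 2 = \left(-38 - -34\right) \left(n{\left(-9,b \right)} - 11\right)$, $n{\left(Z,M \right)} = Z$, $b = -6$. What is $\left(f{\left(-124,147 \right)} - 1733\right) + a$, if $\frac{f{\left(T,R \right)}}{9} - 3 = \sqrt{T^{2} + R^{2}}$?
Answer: $- \frac{66532}{39} + 9 \sqrt{36985} \approx 24.885$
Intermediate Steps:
$f{\left(T,R \right)} = 27 + 9 \sqrt{R^{2} + T^{2}}$ ($f{\left(T,R \right)} = 27 + 9 \sqrt{T^{2} + R^{2}} = 27 + 9 \sqrt{R^{2} + T^{2}}$)
$a = \frac{2}{39}$ ($a = \frac{4}{-2 + \left(-38 - -34\right) \left(-9 - 11\right)} = \frac{4}{-2 + \left(-38 + 34\right) \left(-20\right)} = \frac{4}{-2 - -80} = \frac{4}{-2 + 80} = \frac{4}{78} = 4 \cdot \frac{1}{78} = \frac{2}{39} \approx 0.051282$)
$\left(f{\left(-124,147 \right)} - 1733\right) + a = \left(\left(27 + 9 \sqrt{147^{2} + \left(-124\right)^{2}}\right) - 1733\right) + \frac{2}{39} = \left(\left(27 + 9 \sqrt{21609 + 15376}\right) - 1733\right) + \frac{2}{39} = \left(\left(27 + 9 \sqrt{36985}\right) - 1733\right) + \frac{2}{39} = \left(-1706 + 9 \sqrt{36985}\right) + \frac{2}{39} = - \frac{66532}{39} + 9 \sqrt{36985}$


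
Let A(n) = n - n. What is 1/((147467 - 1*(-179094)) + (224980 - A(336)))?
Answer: 1/551541 ≈ 1.8131e-6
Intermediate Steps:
A(n) = 0
1/((147467 - 1*(-179094)) + (224980 - A(336))) = 1/((147467 - 1*(-179094)) + (224980 - 1*0)) = 1/((147467 + 179094) + (224980 + 0)) = 1/(326561 + 224980) = 1/551541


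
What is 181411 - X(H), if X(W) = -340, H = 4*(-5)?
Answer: 181751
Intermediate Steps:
H = -20
181411 - X(H) = 181411 - 1*(-340) = 181411 + 340 = 181751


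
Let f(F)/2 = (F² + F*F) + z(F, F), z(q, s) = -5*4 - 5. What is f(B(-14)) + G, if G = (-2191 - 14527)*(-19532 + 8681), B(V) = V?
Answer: 181407752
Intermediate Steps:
z(q, s) = -25 (z(q, s) = -20 - 5 = -25)
G = 181407018 (G = -16718*(-10851) = 181407018)
f(F) = -50 + 4*F² (f(F) = 2*((F² + F*F) - 25) = 2*((F² + F²) - 25) = 2*(2*F² - 25) = 2*(-25 + 2*F²) = -50 + 4*F²)
f(B(-14)) + G = (-50 + 4*(-14)²) + 181407018 = (-50 + 4*196) + 181407018 = (-50 + 784) + 181407018 = 734 + 181407018 = 181407752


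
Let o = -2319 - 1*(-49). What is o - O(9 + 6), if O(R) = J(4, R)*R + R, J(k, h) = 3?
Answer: -2330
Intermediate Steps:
o = -2270 (o = -2319 + 49 = -2270)
O(R) = 4*R (O(R) = 3*R + R = 4*R)
o - O(9 + 6) = -2270 - 4*(9 + 6) = -2270 - 4*15 = -2270 - 1*60 = -2270 - 60 = -2330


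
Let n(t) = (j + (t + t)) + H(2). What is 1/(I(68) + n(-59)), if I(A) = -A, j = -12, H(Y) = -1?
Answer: -1/199 ≈ -0.0050251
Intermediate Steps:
n(t) = -13 + 2*t (n(t) = (-12 + (t + t)) - 1 = (-12 + 2*t) - 1 = -13 + 2*t)
1/(I(68) + n(-59)) = 1/(-1*68 + (-13 + 2*(-59))) = 1/(-68 + (-13 - 118)) = 1/(-68 - 131) = 1/(-199) = -1/199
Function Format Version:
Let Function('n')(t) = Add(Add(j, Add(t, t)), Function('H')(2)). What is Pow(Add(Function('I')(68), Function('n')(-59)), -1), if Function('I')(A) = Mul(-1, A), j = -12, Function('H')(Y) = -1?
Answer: Rational(-1, 199) ≈ -0.0050251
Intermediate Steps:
Function('n')(t) = Add(-13, Mul(2, t)) (Function('n')(t) = Add(Add(-12, Add(t, t)), -1) = Add(Add(-12, Mul(2, t)), -1) = Add(-13, Mul(2, t)))
Pow(Add(Function('I')(68), Function('n')(-59)), -1) = Pow(Add(Mul(-1, 68), Add(-13, Mul(2, -59))), -1) = Pow(Add(-68, Add(-13, -118)), -1) = Pow(Add(-68, -131), -1) = Pow(-199, -1) = Rational(-1, 199)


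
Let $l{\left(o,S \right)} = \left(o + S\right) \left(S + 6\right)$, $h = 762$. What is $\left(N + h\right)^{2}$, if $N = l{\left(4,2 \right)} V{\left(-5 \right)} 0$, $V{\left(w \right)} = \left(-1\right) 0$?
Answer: $580644$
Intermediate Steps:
$V{\left(w \right)} = 0$
$l{\left(o,S \right)} = \left(6 + S\right) \left(S + o\right)$ ($l{\left(o,S \right)} = \left(S + o\right) \left(6 + S\right) = \left(6 + S\right) \left(S + o\right)$)
$N = 0$ ($N = \left(2^{2} + 6 \cdot 2 + 6 \cdot 4 + 2 \cdot 4\right) 0 \cdot 0 = \left(4 + 12 + 24 + 8\right) 0 \cdot 0 = 48 \cdot 0 \cdot 0 = 0 \cdot 0 = 0$)
$\left(N + h\right)^{2} = \left(0 + 762\right)^{2} = 762^{2} = 580644$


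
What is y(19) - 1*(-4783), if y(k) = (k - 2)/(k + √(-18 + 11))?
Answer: 1760467/368 - 17*I*√7/368 ≈ 4783.9 - 0.12222*I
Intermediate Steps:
y(k) = (-2 + k)/(k + I*√7) (y(k) = (-2 + k)/(k + √(-7)) = (-2 + k)/(k + I*√7))
y(19) - 1*(-4783) = (-2 + 19)/(19 + I*√7) - 1*(-4783) = 17/(19 + I*√7) + 4783 = 4783 + 17/(19 + I*√7)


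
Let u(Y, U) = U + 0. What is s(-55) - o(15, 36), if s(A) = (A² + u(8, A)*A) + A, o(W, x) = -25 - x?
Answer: 6056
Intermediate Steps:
u(Y, U) = U
s(A) = A + 2*A² (s(A) = (A² + A*A) + A = (A² + A²) + A = 2*A² + A = A + 2*A²)
s(-55) - o(15, 36) = -55*(1 + 2*(-55)) - (-25 - 1*36) = -55*(1 - 110) - (-25 - 36) = -55*(-109) - 1*(-61) = 5995 + 61 = 6056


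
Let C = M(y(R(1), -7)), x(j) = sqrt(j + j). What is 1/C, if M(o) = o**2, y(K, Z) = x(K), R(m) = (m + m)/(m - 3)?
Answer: -1/2 ≈ -0.50000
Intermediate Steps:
R(m) = 2*m/(-3 + m) (R(m) = (2*m)/(-3 + m) = 2*m/(-3 + m))
x(j) = sqrt(2)*sqrt(j) (x(j) = sqrt(2*j) = sqrt(2)*sqrt(j))
y(K, Z) = sqrt(2)*sqrt(K)
C = -2 (C = (sqrt(2)*sqrt(2*1/(-3 + 1)))**2 = (sqrt(2)*sqrt(2*1/(-2)))**2 = (sqrt(2)*sqrt(2*1*(-1/2)))**2 = (sqrt(2)*sqrt(-1))**2 = (sqrt(2)*I)**2 = (I*sqrt(2))**2 = -2)
1/C = 1/(-2) = -1/2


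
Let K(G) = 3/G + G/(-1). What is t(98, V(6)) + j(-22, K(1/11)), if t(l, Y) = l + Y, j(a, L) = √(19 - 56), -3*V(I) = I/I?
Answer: 293/3 + I*√37 ≈ 97.667 + 6.0828*I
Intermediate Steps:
K(G) = -G + 3/G (K(G) = 3/G + G*(-1) = 3/G - G = -G + 3/G)
V(I) = -⅓ (V(I) = -I/(3*I) = -⅓*1 = -⅓)
j(a, L) = I*√37 (j(a, L) = √(-37) = I*√37)
t(l, Y) = Y + l
t(98, V(6)) + j(-22, K(1/11)) = (-⅓ + 98) + I*√37 = 293/3 + I*√37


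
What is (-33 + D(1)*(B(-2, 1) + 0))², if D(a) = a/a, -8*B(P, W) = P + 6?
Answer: 4489/4 ≈ 1122.3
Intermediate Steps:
B(P, W) = -¾ - P/8 (B(P, W) = -(P + 6)/8 = -(6 + P)/8 = -¾ - P/8)
D(a) = 1
(-33 + D(1)*(B(-2, 1) + 0))² = (-33 + 1*((-¾ - ⅛*(-2)) + 0))² = (-33 + 1*((-¾ + ¼) + 0))² = (-33 + 1*(-½ + 0))² = (-33 + 1*(-½))² = (-33 - ½)² = (-67/2)² = 4489/4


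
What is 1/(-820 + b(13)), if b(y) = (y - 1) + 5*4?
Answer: -1/788 ≈ -0.0012690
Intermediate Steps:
b(y) = 19 + y (b(y) = (-1 + y) + 20 = 19 + y)
1/(-820 + b(13)) = 1/(-820 + (19 + 13)) = 1/(-820 + 32) = 1/(-788) = -1/788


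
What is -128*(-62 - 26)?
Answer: 11264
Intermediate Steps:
-128*(-62 - 26) = -128*(-88) = 11264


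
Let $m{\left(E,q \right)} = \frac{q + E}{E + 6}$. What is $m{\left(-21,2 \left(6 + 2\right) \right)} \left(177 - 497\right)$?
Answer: $- \frac{320}{3} \approx -106.67$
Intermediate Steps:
$m{\left(E,q \right)} = \frac{E + q}{6 + E}$
$m{\left(-21,2 \left(6 + 2\right) \right)} \left(177 - 497\right) = \frac{-21 + 2 \left(6 + 2\right)}{6 - 21} \left(177 - 497\right) = \frac{-21 + 2 \cdot 8}{-15} \left(-320\right) = - \frac{-21 + 16}{15} \left(-320\right) = \left(- \frac{1}{15}\right) \left(-5\right) \left(-320\right) = \frac{1}{3} \left(-320\right) = - \frac{320}{3}$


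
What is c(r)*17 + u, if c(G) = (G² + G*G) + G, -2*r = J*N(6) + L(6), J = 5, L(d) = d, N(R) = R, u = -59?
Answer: 10651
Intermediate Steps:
r = -18 (r = -(5*6 + 6)/2 = -(30 + 6)/2 = -½*36 = -18)
c(G) = G + 2*G² (c(G) = (G² + G²) + G = 2*G² + G = G + 2*G²)
c(r)*17 + u = -18*(1 + 2*(-18))*17 - 59 = -18*(1 - 36)*17 - 59 = -18*(-35)*17 - 59 = 630*17 - 59 = 10710 - 59 = 10651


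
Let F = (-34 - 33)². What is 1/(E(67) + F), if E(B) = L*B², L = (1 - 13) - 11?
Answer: -1/98758 ≈ -1.0126e-5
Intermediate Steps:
L = -23 (L = -12 - 11 = -23)
E(B) = -23*B²
F = 4489 (F = (-67)² = 4489)
1/(E(67) + F) = 1/(-23*67² + 4489) = 1/(-23*4489 + 4489) = 1/(-103247 + 4489) = 1/(-98758) = -1/98758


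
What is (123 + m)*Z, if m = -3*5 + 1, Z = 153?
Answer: 16677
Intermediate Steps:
m = -14 (m = -15 + 1 = -14)
(123 + m)*Z = (123 - 14)*153 = 109*153 = 16677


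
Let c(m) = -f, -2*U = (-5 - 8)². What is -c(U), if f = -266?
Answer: -266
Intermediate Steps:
U = -169/2 (U = -(-5 - 8)²/2 = -½*(-13)² = -½*169 = -169/2 ≈ -84.500)
c(m) = 266 (c(m) = -1*(-266) = 266)
-c(U) = -1*266 = -266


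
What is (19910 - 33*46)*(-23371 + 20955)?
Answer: -44435072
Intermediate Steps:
(19910 - 33*46)*(-23371 + 20955) = (19910 - 1518)*(-2416) = 18392*(-2416) = -44435072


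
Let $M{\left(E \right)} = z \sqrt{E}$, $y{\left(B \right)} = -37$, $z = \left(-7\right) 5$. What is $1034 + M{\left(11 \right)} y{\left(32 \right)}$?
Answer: $1034 + 1295 \sqrt{11} \approx 5329.0$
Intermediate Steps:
$z = -35$
$M{\left(E \right)} = - 35 \sqrt{E}$
$1034 + M{\left(11 \right)} y{\left(32 \right)} = 1034 + - 35 \sqrt{11} \left(-37\right) = 1034 + 1295 \sqrt{11}$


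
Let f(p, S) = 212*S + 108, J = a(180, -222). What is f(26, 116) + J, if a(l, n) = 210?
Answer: 24910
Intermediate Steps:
J = 210
f(p, S) = 108 + 212*S
f(26, 116) + J = (108 + 212*116) + 210 = (108 + 24592) + 210 = 24700 + 210 = 24910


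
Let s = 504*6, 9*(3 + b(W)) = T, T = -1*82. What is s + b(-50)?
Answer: 27107/9 ≈ 3011.9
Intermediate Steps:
T = -82
b(W) = -109/9 (b(W) = -3 + (1/9)*(-82) = -3 - 82/9 = -109/9)
s = 3024
s + b(-50) = 3024 - 109/9 = 27107/9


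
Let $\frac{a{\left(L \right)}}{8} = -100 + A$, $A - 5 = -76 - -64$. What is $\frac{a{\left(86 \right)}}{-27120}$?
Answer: $\frac{107}{3390} \approx 0.031563$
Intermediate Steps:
$A = -7$ ($A = 5 - 12 = -7$)
$a{\left(L \right)} = -856$ ($a{\left(L \right)} = 8 \left(-100 - 7\right) = 8 \left(-107\right) = -856$)
$\frac{a{\left(86 \right)}}{-27120} = - \frac{856}{-27120} = \left(-856\right) \left(- \frac{1}{27120}\right) = \frac{107}{3390}$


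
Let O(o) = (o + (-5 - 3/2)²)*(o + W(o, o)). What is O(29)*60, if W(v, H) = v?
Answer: 247950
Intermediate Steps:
O(o) = 2*o*(169/4 + o) (O(o) = (o + (-5 - 3/2)²)*(o + o) = (o + (-5 - 3*½)²)*(2*o) = (o + (-5 - 3/2)²)*(2*o) = (o + (-13/2)²)*(2*o) = (o + 169/4)*(2*o) = (169/4 + o)*(2*o) = 2*o*(169/4 + o))
O(29)*60 = ((½)*29*(169 + 4*29))*60 = ((½)*29*(169 + 116))*60 = ((½)*29*285)*60 = (8265/2)*60 = 247950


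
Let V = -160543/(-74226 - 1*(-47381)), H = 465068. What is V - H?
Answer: -12484589917/26845 ≈ -4.6506e+5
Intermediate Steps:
V = 160543/26845 (V = -160543/(-74226 + 47381) = -160543/(-26845) = -160543*(-1/26845) = 160543/26845 ≈ 5.9804)
V - H = 160543/26845 - 1*465068 = 160543/26845 - 465068 = -12484589917/26845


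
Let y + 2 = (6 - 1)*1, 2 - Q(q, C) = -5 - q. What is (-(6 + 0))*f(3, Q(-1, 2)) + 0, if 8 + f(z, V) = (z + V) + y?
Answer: -24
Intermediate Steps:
Q(q, C) = 7 + q (Q(q, C) = 2 - (-5 - q) = 2 + (5 + q) = 7 + q)
y = 3 (y = -2 + (6 - 1)*1 = -2 + 5*1 = -2 + 5 = 3)
f(z, V) = -5 + V + z (f(z, V) = -8 + ((z + V) + 3) = -8 + ((V + z) + 3) = -8 + (3 + V + z) = -5 + V + z)
(-(6 + 0))*f(3, Q(-1, 2)) + 0 = (-(6 + 0))*(-5 + (7 - 1) + 3) + 0 = (-1*6)*(-5 + 6 + 3) + 0 = -6*4 + 0 = -24 + 0 = -24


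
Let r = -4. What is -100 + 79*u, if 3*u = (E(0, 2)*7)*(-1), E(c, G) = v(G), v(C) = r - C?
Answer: 1006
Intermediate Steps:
v(C) = -4 - C
E(c, G) = -4 - G
u = 14 (u = (((-4 - 1*2)*7)*(-1))/3 = (((-4 - 2)*7)*(-1))/3 = (-6*7*(-1))/3 = (-42*(-1))/3 = (⅓)*42 = 14)
-100 + 79*u = -100 + 79*14 = -100 + 1106 = 1006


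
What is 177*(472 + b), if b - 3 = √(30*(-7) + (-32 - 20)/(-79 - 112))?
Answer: 84075 + 177*I*√7651078/191 ≈ 84075.0 + 2563.3*I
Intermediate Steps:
b = 3 + I*√7651078/191 (b = 3 + √(30*(-7) + (-32 - 20)/(-79 - 112)) = 3 + √(-210 - 52/(-191)) = 3 + √(-210 - 52*(-1/191)) = 3 + √(-210 + 52/191) = 3 + √(-40058/191) = 3 + I*√7651078/191 ≈ 3.0 + 14.482*I)
177*(472 + b) = 177*(472 + (3 + I*√7651078/191)) = 177*(475 + I*√7651078/191) = 84075 + 177*I*√7651078/191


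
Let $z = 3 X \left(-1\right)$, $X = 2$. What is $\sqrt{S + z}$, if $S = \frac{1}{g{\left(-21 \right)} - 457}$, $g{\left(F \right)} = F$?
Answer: $\frac{i \sqrt{1371382}}{478} \approx 2.4499 i$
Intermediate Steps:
$S = - \frac{1}{478}$ ($S = \frac{1}{-21 - 457} = \frac{1}{-478} = - \frac{1}{478} \approx -0.002092$)
$z = -6$ ($z = 3 \cdot 2 \left(-1\right) = 6 \left(-1\right) = -6$)
$\sqrt{S + z} = \sqrt{- \frac{1}{478} - 6} = \sqrt{- \frac{2869}{478}} = \frac{i \sqrt{1371382}}{478}$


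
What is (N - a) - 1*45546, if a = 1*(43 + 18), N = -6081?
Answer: -51688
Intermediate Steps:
a = 61 (a = 1*61 = 61)
(N - a) - 1*45546 = (-6081 - 1*61) - 1*45546 = (-6081 - 61) - 45546 = -6142 - 45546 = -51688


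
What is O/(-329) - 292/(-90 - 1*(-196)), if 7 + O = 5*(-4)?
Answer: -46603/17437 ≈ -2.6726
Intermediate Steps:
O = -27 (O = -7 + 5*(-4) = -7 - 20 = -27)
O/(-329) - 292/(-90 - 1*(-196)) = -27/(-329) - 292/(-90 - 1*(-196)) = -27*(-1/329) - 292/(-90 + 196) = 27/329 - 292/106 = 27/329 - 292*1/106 = 27/329 - 146/53 = -46603/17437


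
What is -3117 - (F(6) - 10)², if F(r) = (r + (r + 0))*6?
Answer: -6961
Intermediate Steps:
F(r) = 12*r (F(r) = (r + r)*6 = (2*r)*6 = 12*r)
-3117 - (F(6) - 10)² = -3117 - (12*6 - 10)² = -3117 - (72 - 10)² = -3117 - 1*62² = -3117 - 1*3844 = -3117 - 3844 = -6961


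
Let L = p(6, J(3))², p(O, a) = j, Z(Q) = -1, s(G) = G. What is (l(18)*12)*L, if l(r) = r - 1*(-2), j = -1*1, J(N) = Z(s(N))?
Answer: 240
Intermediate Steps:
J(N) = -1
j = -1
p(O, a) = -1
l(r) = 2 + r (l(r) = r + 2 = 2 + r)
L = 1 (L = (-1)² = 1)
(l(18)*12)*L = ((2 + 18)*12)*1 = (20*12)*1 = 240*1 = 240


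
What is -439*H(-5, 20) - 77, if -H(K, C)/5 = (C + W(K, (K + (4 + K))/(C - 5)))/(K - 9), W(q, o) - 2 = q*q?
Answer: -104243/14 ≈ -7445.9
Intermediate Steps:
W(q, o) = 2 + q² (W(q, o) = 2 + q*q = 2 + q²)
H(K, C) = -5*(2 + C + K²)/(-9 + K) (H(K, C) = -5*(C + (2 + K²))/(K - 9) = -5*(2 + C + K²)/(-9 + K))
-439*H(-5, 20) - 77 = -2195*(-2 - 1*20 - 1*(-5)²)/(-9 - 5) - 77 = -2195*(-2 - 20 - 1*25)/(-14) - 77 = -2195*(-1)*(-2 - 20 - 25)/14 - 77 = -2195*(-1)*(-47)/14 - 77 = -439*235/14 - 77 = -103165/14 - 77 = -104243/14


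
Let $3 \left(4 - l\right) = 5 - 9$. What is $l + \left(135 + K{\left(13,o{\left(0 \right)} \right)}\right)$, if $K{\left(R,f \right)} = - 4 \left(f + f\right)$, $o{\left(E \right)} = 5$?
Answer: $\frac{301}{3} \approx 100.33$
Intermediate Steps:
$K{\left(R,f \right)} = - 8 f$ ($K{\left(R,f \right)} = - 4 \cdot 2 f = - 8 f$)
$l = \frac{16}{3}$ ($l = 4 - \frac{5 - 9}{3} = 4 - - \frac{4}{3} = 4 + \frac{4}{3} = \frac{16}{3} \approx 5.3333$)
$l + \left(135 + K{\left(13,o{\left(0 \right)} \right)}\right) = \frac{16}{3} + \left(135 - 40\right) = \frac{16}{3} + 95 = \frac{301}{3}$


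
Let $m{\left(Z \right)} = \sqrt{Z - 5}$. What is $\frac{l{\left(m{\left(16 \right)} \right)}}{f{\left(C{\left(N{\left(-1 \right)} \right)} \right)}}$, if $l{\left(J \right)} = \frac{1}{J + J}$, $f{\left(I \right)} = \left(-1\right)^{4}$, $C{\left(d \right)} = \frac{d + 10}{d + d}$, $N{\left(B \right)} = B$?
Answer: $\frac{\sqrt{11}}{22} \approx 0.15076$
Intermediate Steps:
$C{\left(d \right)} = \frac{10 + d}{2 d}$
$m{\left(Z \right)} = \sqrt{-5 + Z}$
$f{\left(I \right)} = 1$
$l{\left(J \right)} = \frac{1}{2 J}$
$\frac{l{\left(m{\left(16 \right)} \right)}}{f{\left(C{\left(N{\left(-1 \right)} \right)} \right)}} = \frac{\frac{1}{2} \frac{1}{\sqrt{-5 + 16}}}{1} = \frac{1}{2 \sqrt{11}} \cdot 1 = \frac{\frac{1}{11} \sqrt{11}}{2} \cdot 1 = \frac{\sqrt{11}}{22} \cdot 1 = \frac{\sqrt{11}}{22}$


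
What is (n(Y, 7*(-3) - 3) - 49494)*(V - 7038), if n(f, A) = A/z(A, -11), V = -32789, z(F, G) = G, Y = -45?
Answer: 21682217070/11 ≈ 1.9711e+9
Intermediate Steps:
n(f, A) = -A/11 (n(f, A) = A/(-11) = A*(-1/11) = -A/11)
(n(Y, 7*(-3) - 3) - 49494)*(V - 7038) = (-(7*(-3) - 3)/11 - 49494)*(-32789 - 7038) = (-(-21 - 3)/11 - 49494)*(-39827) = (-1/11*(-24) - 49494)*(-39827) = (24/11 - 49494)*(-39827) = -544410/11*(-39827) = 21682217070/11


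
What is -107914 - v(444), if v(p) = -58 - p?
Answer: -107412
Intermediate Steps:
-107914 - v(444) = -107914 - (-58 - 1*444) = -107914 - (-58 - 444) = -107914 - 1*(-502) = -107914 + 502 = -107412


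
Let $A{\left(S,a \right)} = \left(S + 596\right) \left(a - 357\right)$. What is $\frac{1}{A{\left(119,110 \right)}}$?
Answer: $- \frac{1}{176605} \approx -5.6624 \cdot 10^{-6}$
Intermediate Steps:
$A{\left(S,a \right)} = \left(-357 + a\right) \left(596 + S\right)$ ($A{\left(S,a \right)} = \left(596 + S\right) \left(-357 + a\right) = \left(-357 + a\right) \left(596 + S\right)$)
$\frac{1}{A{\left(119,110 \right)}} = \frac{1}{-212772 - 42483 + 596 \cdot 110 + 119 \cdot 110} = \frac{1}{-212772 - 42483 + 65560 + 13090} = \frac{1}{-176605} = - \frac{1}{176605}$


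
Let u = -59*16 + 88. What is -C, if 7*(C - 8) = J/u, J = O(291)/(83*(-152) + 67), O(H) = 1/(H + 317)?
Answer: -365741709313/45717713664 ≈ -8.0000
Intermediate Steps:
O(H) = 1/(317 + H)
u = -856 (u = -944 + 88 = -856)
J = -1/7629792 (J = 1/((317 + 291)*(83*(-152) + 67)) = 1/(608*(-12616 + 67)) = (1/608)/(-12549) = (1/608)*(-1/12549) = -1/7629792 ≈ -1.3107e-7)
C = 365741709313/45717713664 (C = 8 + (-1/7629792/(-856))/7 = 8 + (-1/7629792*(-1/856))/7 = 8 + (⅐)*(1/6531101952) = 8 + 1/45717713664 = 365741709313/45717713664 ≈ 8.0000)
-C = -1*365741709313/45717713664 = -365741709313/45717713664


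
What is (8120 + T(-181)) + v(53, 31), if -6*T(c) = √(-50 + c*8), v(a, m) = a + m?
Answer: 8204 - I*√1498/6 ≈ 8204.0 - 6.4507*I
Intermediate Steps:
T(c) = -√(-50 + 8*c)/6 (T(c) = -√(-50 + c*8)/6 = -√(-50 + 8*c)/6)
(8120 + T(-181)) + v(53, 31) = (8120 - √(-50 + 8*(-181))/6) + (53 + 31) = (8120 - √(-50 - 1448)/6) + 84 = (8120 - I*√1498/6) + 84 = 8204 - I*√1498/6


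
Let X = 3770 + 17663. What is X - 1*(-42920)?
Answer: 64353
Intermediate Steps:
X = 21433
X - 1*(-42920) = 21433 - 1*(-42920) = 21433 + 42920 = 64353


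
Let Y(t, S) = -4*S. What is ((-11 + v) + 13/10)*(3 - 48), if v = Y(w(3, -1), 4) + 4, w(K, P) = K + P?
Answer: 1953/2 ≈ 976.50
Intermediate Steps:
v = -12 (v = -4*4 + 4 = -16 + 4 = -12)
((-11 + v) + 13/10)*(3 - 48) = ((-11 - 12) + 13/10)*(3 - 48) = (-23 + 13*(⅒))*(-45) = (-23 + 13/10)*(-45) = -217/10*(-45) = 1953/2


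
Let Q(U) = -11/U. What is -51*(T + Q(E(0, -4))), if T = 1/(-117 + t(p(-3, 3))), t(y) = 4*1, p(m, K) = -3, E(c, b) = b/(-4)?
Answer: 63444/113 ≈ 561.45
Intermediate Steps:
E(c, b) = -b/4 (E(c, b) = b*(-¼) = -b/4)
t(y) = 4
T = -1/113 (T = 1/(-117 + 4) = 1/(-113) = -1/113 ≈ -0.0088496)
-51*(T + Q(E(0, -4))) = -51*(-1/113 - 11/((-¼*(-4)))) = -51*(-1/113 - 11/1) = -51*(-1/113 - 11*1) = -51*(-1/113 - 11) = -51*(-1244/113) = 63444/113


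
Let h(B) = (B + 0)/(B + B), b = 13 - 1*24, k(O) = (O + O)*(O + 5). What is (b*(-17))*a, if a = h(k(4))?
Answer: 187/2 ≈ 93.500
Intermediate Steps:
k(O) = 2*O*(5 + O) (k(O) = (2*O)*(5 + O) = 2*O*(5 + O))
b = -11 (b = 13 - 24 = -11)
h(B) = ½ (h(B) = B/((2*B)) = B*(1/(2*B)) = ½)
a = ½ ≈ 0.50000
(b*(-17))*a = -11*(-17)*(½) = 187*(½) = 187/2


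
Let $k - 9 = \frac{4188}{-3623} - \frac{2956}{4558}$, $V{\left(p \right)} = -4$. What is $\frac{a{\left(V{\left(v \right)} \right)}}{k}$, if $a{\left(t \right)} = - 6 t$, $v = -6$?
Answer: $\frac{198163608}{59412107} \approx 3.3354$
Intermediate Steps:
$k = \frac{59412107}{8256817}$ ($k = 9 + \left(\frac{4188}{-3623} - \frac{2956}{4558}\right) = 9 + \left(4188 \left(- \frac{1}{3623}\right) - \frac{1478}{2279}\right) = 9 - \frac{14899246}{8256817} = \frac{59412107}{8256817} \approx 7.1955$)
$\frac{a{\left(V{\left(v \right)} \right)}}{k} = \frac{\left(-6\right) \left(-4\right)}{\frac{59412107}{8256817}} = 24 \cdot \frac{8256817}{59412107} = \frac{198163608}{59412107}$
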